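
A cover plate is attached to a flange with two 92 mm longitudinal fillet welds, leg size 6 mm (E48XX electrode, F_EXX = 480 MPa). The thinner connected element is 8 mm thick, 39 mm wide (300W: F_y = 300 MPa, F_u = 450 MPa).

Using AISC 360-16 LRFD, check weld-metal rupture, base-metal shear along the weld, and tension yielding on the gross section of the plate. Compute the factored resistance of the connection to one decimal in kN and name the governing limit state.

84.2 kN (gross-section yield governs)

Weld metal: throat = 0.707×6 = 4.242 mm, L = 2×92 = 184 mm. φR_n = 0.75 × 0.6 × 480 × 4.242 × 184 = 168.6 kN.
Base metal shear (8 mm plate): yield φR_n = 1.0×0.6×300×8×184 = 265.0 kN; rupture φR_n = 0.75×0.6×450×8×184 = 298.1 kN; take 265.0 kN (yield).
Tension yield (gross): A_g = 39×8 = 312 mm². φR_n = 0.90 × 300 × 312 = 84.2 kN.
Governing: min(168.6, 265.0, 84.2) = 84.2 kN → gross-section yield.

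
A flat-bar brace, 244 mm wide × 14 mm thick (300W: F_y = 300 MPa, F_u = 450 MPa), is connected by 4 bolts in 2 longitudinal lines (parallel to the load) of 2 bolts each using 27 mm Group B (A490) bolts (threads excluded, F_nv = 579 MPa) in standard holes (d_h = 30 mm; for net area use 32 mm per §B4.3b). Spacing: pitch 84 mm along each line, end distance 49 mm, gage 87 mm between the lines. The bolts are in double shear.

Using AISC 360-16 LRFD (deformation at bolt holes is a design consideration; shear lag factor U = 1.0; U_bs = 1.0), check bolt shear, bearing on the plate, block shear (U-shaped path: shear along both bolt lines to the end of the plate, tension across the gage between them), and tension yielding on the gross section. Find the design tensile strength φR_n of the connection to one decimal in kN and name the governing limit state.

741.8 kN (block shear governs)

Bolt shear: A_b = π(27)²/4 = 572.56 mm². φR_n = 0.75 × 579 × 572.56 × 4 × 2 = 1989.1 kN.
Bearing (14 mm plate, F_u = 450 MPa): end bolts L_c = 49 − 30/2 = 34, R_n = min(1.2×34×14×450, 2.4×27×14×450) = 257.04 kN/bolt; interior L_c = 84 − 30 = 54, R_n = 408.24 kN/bolt. φR_n = 0.75 × (2×257.04 + 2×408.24) = 997.9 kN.
Block shear: shear path 2×[49+1×84] = 2×133 mm, A_gv = 3724, A_nv = 2×(133 − 1.5×32)×14 = 2380 mm²; tension across gage: (87 − 1×32)×14 = 770 mm². R_n = min(0.6×450×2380, 0.6×300×3724) + 1.0×450×770 = min(642.6, 670.32) + 346.5 = 989.1 kN. φR_n = 0.75 × 989.1 = 741.8 kN.
Tension yield (gross): A_g = 244×14 = 3416 mm². φR_n = 0.90 × 300 × 3416 = 922.3 kN.
Governing: min(1989.1, 997.9, 741.8, 922.3) = 741.8 kN → block shear.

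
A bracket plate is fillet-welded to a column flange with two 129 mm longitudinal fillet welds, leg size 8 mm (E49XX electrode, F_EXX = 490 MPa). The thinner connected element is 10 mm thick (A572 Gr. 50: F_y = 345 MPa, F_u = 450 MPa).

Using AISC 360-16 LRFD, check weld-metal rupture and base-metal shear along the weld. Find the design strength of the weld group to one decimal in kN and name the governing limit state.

321.8 kN (weld metal governs)

Weld metal: throat = 0.707×8 = 5.656 mm, L = 2×129 = 258 mm. φR_n = 0.75 × 0.6 × 490 × 5.656 × 258 = 321.8 kN.
Base metal shear (10 mm plate): yield φR_n = 1.0×0.6×345×10×258 = 534.1 kN; rupture φR_n = 0.75×0.6×450×10×258 = 522.5 kN; take 522.5 kN (rupture).
Governing: min(321.8, 522.5) = 321.8 kN → weld metal.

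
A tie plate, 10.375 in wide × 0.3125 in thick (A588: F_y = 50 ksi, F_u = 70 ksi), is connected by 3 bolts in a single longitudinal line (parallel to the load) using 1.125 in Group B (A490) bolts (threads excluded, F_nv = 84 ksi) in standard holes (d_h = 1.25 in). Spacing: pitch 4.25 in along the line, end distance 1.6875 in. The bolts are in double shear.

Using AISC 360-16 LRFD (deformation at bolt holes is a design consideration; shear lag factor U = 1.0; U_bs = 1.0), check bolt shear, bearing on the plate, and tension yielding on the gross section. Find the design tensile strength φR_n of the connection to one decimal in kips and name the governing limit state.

109.5 kips (bearing governs)

Bolt shear: A_b = π(1.125)²/4 = 0.99402 in². φR_n = 0.75 × 84 × 0.99402 × 3 × 2 = 375.7 kips.
Bearing (0.3125 in plate, F_u = 70 ksi): end bolts L_c = 1.6875 − 1.25/2 = 1.0625, R_n = min(1.2×1.0625×0.3125×70, 2.4×1.125×0.3125×70) = 27.891 kips/bolt; interior L_c = 4.25 − 1.25 = 3, R_n = 59.063 kips/bolt. φR_n = 0.75 × (1×27.891 + 2×59.063) = 109.5 kips.
Tension yield (gross): A_g = 10.375×0.3125 = 3.2422 in². φR_n = 0.90 × 50 × 3.2422 = 145.9 kips.
Governing: min(375.7, 109.5, 145.9) = 109.5 kips → bearing.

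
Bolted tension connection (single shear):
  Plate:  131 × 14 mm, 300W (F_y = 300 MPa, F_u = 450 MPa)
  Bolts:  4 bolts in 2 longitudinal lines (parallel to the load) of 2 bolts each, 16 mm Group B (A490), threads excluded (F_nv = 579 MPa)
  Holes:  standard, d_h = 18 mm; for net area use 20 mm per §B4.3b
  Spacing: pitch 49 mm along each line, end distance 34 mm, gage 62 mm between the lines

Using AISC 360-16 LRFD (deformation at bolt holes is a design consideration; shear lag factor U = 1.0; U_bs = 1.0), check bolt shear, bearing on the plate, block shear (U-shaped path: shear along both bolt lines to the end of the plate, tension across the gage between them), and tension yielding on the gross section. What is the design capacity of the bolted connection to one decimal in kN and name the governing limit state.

349.2 kN (bolt shear governs)

Bolt shear: A_b = π(16)²/4 = 201.06 mm². φR_n = 0.75 × 579 × 201.06 × 4 × 1 = 349.2 kN.
Bearing (14 mm plate, F_u = 450 MPa): end bolts L_c = 34 − 18/2 = 25, R_n = min(1.2×25×14×450, 2.4×16×14×450) = 189 kN/bolt; interior L_c = 49 − 18 = 31, R_n = 234.36 kN/bolt. φR_n = 0.75 × (2×189 + 2×234.36) = 635.0 kN.
Block shear: shear path 2×[34+1×49] = 2×83 mm, A_gv = 2324, A_nv = 2×(83 − 1.5×20)×14 = 1484 mm²; tension across gage: (62 − 1×20)×14 = 588 mm². R_n = min(0.6×450×1484, 0.6×300×2324) + 1.0×450×588 = min(400.68, 418.32) + 264.6 = 665.28 kN. φR_n = 0.75 × 665.28 = 499.0 kN.
Tension yield (gross): A_g = 131×14 = 1834 mm². φR_n = 0.90 × 300 × 1834 = 495.2 kN.
Governing: min(349.2, 635.0, 499.0, 495.2) = 349.2 kN → bolt shear.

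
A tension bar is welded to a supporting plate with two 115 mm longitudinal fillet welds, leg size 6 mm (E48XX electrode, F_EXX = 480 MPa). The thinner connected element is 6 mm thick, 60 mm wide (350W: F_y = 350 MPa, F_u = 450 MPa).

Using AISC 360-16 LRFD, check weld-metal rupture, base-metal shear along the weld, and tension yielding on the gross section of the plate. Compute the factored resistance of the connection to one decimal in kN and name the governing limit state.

113.4 kN (gross-section yield governs)

Weld metal: throat = 0.707×6 = 4.242 mm, L = 2×115 = 230 mm. φR_n = 0.75 × 0.6 × 480 × 4.242 × 230 = 210.7 kN.
Base metal shear (6 mm plate): yield φR_n = 1.0×0.6×350×6×230 = 289.8 kN; rupture φR_n = 0.75×0.6×450×6×230 = 279.5 kN; take 279.5 kN (rupture).
Tension yield (gross): A_g = 60×6 = 360 mm². φR_n = 0.90 × 350 × 360 = 113.4 kN.
Governing: min(210.7, 279.5, 113.4) = 113.4 kN → gross-section yield.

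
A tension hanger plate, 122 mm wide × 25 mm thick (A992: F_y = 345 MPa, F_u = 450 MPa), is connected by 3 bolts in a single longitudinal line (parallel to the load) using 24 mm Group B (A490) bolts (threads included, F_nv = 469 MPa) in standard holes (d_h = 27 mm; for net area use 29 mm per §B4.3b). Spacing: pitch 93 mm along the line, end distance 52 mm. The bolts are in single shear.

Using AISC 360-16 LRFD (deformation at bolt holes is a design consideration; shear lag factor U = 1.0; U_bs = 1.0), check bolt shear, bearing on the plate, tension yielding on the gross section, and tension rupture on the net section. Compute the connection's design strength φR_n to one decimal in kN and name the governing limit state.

Bolt shear: A_b = π(24)²/4 = 452.39 mm². φR_n = 0.75 × 469 × 452.39 × 3 × 1 = 477.4 kN.
Bearing (25 mm plate, F_u = 450 MPa): end bolts L_c = 52 − 27/2 = 38.5, R_n = min(1.2×38.5×25×450, 2.4×24×25×450) = 519.75 kN/bolt; interior L_c = 93 − 27 = 66, R_n = 648 kN/bolt. φR_n = 0.75 × (1×519.75 + 2×648) = 1361.8 kN.
Tension yield (gross): A_g = 122×25 = 3050 mm². φR_n = 0.90 × 345 × 3050 = 947.0 kN.
Tension rupture (net): A_n = (122 − 1×29)×25 = 2325 mm² (U = 1.0, A_e = A_n). φR_n = 0.75 × 450 × 2325 = 784.7 kN.
Governing: min(477.4, 1361.8, 947.0, 784.7) = 477.4 kN → bolt shear.

477.4 kN (bolt shear governs)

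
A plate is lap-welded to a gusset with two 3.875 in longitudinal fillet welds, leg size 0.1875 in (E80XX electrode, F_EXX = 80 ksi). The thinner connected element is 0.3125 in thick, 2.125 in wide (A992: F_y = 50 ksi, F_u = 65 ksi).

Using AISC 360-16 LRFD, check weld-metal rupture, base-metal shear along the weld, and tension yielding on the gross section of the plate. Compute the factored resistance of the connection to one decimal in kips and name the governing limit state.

29.9 kips (gross-section yield governs)

Weld metal: throat = 0.707×0.1875 = 0.13256 in, L = 2×3.875 = 7.75 in. φR_n = 0.75 × 0.6 × 80 × 0.13256 × 7.75 = 37.0 kips.
Base metal shear (0.3125 in plate): yield φR_n = 1.0×0.6×50×0.3125×7.75 = 72.7 kips; rupture φR_n = 0.75×0.6×65×0.3125×7.75 = 70.8 kips; take 70.8 kips (rupture).
Tension yield (gross): A_g = 2.125×0.3125 = 0.66406 in². φR_n = 0.90 × 50 × 0.66406 = 29.9 kips.
Governing: min(37.0, 70.8, 29.9) = 29.9 kips → gross-section yield.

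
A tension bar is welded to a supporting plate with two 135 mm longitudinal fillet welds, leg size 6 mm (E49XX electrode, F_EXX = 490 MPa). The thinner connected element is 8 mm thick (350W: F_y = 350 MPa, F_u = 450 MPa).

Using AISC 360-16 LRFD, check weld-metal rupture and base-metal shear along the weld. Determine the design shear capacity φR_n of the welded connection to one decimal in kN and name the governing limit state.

Weld metal: throat = 0.707×6 = 4.242 mm, L = 2×135 = 270 mm. φR_n = 0.75 × 0.6 × 490 × 4.242 × 270 = 252.5 kN.
Base metal shear (8 mm plate): yield φR_n = 1.0×0.6×350×8×270 = 453.6 kN; rupture φR_n = 0.75×0.6×450×8×270 = 437.4 kN; take 437.4 kN (rupture).
Governing: min(252.5, 437.4) = 252.5 kN → weld metal.

252.5 kN (weld metal governs)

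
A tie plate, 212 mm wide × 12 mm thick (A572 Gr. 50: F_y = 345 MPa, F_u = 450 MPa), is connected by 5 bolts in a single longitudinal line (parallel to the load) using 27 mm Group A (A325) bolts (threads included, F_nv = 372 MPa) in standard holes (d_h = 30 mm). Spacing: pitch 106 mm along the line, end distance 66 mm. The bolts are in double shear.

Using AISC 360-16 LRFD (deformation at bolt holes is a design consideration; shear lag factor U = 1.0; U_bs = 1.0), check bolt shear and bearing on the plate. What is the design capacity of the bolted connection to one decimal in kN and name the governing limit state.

Bolt shear: A_b = π(27)²/4 = 572.56 mm². φR_n = 0.75 × 372 × 572.56 × 5 × 2 = 1597.4 kN.
Bearing (12 mm plate, F_u = 450 MPa): end bolts L_c = 66 − 30/2 = 51, R_n = min(1.2×51×12×450, 2.4×27×12×450) = 330.48 kN/bolt; interior L_c = 106 − 30 = 76, R_n = 349.92 kN/bolt. φR_n = 0.75 × (1×330.48 + 4×349.92) = 1297.6 kN.
Governing: min(1597.4, 1297.6) = 1297.6 kN → bearing.

1297.6 kN (bearing governs)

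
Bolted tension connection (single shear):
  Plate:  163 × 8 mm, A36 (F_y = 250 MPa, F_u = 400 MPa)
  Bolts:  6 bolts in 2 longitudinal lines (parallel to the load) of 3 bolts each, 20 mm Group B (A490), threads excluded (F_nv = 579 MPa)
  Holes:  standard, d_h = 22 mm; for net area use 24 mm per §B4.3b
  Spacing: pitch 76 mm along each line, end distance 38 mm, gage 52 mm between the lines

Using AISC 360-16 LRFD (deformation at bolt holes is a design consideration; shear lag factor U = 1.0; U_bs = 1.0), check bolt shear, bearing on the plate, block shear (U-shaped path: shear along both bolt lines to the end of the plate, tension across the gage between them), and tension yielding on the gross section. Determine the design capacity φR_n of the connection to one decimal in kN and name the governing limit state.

293.4 kN (gross-section yield governs)

Bolt shear: A_b = π(20)²/4 = 314.16 mm². φR_n = 0.75 × 579 × 314.16 × 6 × 1 = 818.5 kN.
Bearing (8 mm plate, F_u = 400 MPa): end bolts L_c = 38 − 22/2 = 27, R_n = min(1.2×27×8×400, 2.4×20×8×400) = 103.68 kN/bolt; interior L_c = 76 − 22 = 54, R_n = 153.6 kN/bolt. φR_n = 0.75 × (2×103.68 + 4×153.6) = 616.3 kN.
Block shear: shear path 2×[38+2×76] = 2×190 mm, A_gv = 3040, A_nv = 2×(190 − 2.5×24)×8 = 2080 mm²; tension across gage: (52 − 1×24)×8 = 224 mm². R_n = min(0.6×400×2080, 0.6×250×3040) + 1.0×400×224 = min(499.2, 456) + 89.6 = 545.6 kN. φR_n = 0.75 × 545.6 = 409.2 kN.
Tension yield (gross): A_g = 163×8 = 1304 mm². φR_n = 0.90 × 250 × 1304 = 293.4 kN.
Governing: min(818.5, 616.3, 409.2, 293.4) = 293.4 kN → gross-section yield.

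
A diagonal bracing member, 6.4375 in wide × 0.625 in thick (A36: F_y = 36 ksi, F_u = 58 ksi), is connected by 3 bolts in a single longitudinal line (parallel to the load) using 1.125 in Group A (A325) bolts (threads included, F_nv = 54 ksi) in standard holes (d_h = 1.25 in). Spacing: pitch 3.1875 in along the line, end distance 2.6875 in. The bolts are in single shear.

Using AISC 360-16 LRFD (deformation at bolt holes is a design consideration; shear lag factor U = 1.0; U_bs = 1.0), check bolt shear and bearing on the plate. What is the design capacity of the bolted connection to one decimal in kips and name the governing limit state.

Bolt shear: A_b = π(1.125)²/4 = 0.99402 in². φR_n = 0.75 × 54 × 0.99402 × 3 × 1 = 120.8 kips.
Bearing (0.625 in plate, F_u = 58 ksi): end bolts L_c = 2.6875 − 1.25/2 = 2.0625, R_n = min(1.2×2.0625×0.625×58, 2.4×1.125×0.625×58) = 89.719 kips/bolt; interior L_c = 3.1875 − 1.25 = 1.9375, R_n = 84.281 kips/bolt. φR_n = 0.75 × (1×89.719 + 2×84.281) = 193.7 kips.
Governing: min(120.8, 193.7) = 120.8 kips → bolt shear.

120.8 kips (bolt shear governs)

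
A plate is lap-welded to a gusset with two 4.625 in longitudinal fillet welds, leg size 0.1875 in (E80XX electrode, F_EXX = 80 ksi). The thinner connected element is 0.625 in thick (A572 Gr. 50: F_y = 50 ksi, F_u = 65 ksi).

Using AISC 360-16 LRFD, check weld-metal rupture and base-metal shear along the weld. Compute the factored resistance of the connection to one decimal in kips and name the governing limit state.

Weld metal: throat = 0.707×0.1875 = 0.13256 in, L = 2×4.625 = 9.25 in. φR_n = 0.75 × 0.6 × 80 × 0.13256 × 9.25 = 44.1 kips.
Base metal shear (0.625 in plate): yield φR_n = 1.0×0.6×50×0.625×9.25 = 173.4 kips; rupture φR_n = 0.75×0.6×65×0.625×9.25 = 169.1 kips; take 169.1 kips (rupture).
Governing: min(44.1, 169.1) = 44.1 kips → weld metal.

44.1 kips (weld metal governs)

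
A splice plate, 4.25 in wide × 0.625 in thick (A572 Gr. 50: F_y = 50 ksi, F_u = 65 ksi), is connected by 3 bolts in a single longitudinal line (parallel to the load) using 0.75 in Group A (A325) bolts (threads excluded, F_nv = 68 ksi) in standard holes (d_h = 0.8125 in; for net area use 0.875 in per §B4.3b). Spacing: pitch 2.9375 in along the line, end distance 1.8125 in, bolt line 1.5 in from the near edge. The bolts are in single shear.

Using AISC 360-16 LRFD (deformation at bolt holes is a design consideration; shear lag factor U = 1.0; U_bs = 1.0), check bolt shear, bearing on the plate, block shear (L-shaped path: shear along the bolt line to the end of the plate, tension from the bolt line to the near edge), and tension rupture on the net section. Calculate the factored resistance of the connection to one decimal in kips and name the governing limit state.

67.6 kips (bolt shear governs)

Bolt shear: A_b = π(0.75)²/4 = 0.44179 in². φR_n = 0.75 × 68 × 0.44179 × 3 × 1 = 67.6 kips.
Bearing (0.625 in plate, F_u = 65 ksi): end bolts L_c = 1.8125 − 0.8125/2 = 1.40625, R_n = min(1.2×1.40625×0.625×65, 2.4×0.75×0.625×65) = 68.555 kips/bolt; interior L_c = 2.9375 − 0.8125 = 2.125, R_n = 73.125 kips/bolt. φR_n = 0.75 × (1×68.555 + 2×73.125) = 161.1 kips.
Block shear: shear path 1×[1.8125+2×2.9375] = 1×7.6875 in, A_gv = 4.8047, A_nv = 1×(7.6875 − 2.5×0.875)×0.625 = 3.4375 in²; tension to near edge: (1.5 − 0.5×0.875)×0.625 = 0.66406 in². R_n = min(0.6×65×3.4375, 0.6×50×4.8047) + 1.0×65×0.66406 = min(134.06, 144.14) + 43.164 = 177.22 kips. φR_n = 0.75 × 177.22 = 132.9 kips.
Tension rupture (net): A_n = (4.25 − 1×0.875)×0.625 = 2.1094 in² (U = 1.0, A_e = A_n). φR_n = 0.75 × 65 × 2.1094 = 102.8 kips.
Governing: min(67.6, 161.1, 132.9, 102.8) = 67.6 kips → bolt shear.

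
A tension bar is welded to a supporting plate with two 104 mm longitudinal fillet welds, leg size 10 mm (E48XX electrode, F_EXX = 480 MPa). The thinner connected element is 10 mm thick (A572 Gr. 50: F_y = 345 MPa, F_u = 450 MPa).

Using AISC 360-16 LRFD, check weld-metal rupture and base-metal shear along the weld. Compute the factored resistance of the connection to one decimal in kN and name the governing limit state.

Weld metal: throat = 0.707×10 = 7.07 mm, L = 2×104 = 208 mm. φR_n = 0.75 × 0.6 × 480 × 7.07 × 208 = 317.6 kN.
Base metal shear (10 mm plate): yield φR_n = 1.0×0.6×345×10×208 = 430.6 kN; rupture φR_n = 0.75×0.6×450×10×208 = 421.2 kN; take 421.2 kN (rupture).
Governing: min(317.6, 421.2) = 317.6 kN → weld metal.

317.6 kN (weld metal governs)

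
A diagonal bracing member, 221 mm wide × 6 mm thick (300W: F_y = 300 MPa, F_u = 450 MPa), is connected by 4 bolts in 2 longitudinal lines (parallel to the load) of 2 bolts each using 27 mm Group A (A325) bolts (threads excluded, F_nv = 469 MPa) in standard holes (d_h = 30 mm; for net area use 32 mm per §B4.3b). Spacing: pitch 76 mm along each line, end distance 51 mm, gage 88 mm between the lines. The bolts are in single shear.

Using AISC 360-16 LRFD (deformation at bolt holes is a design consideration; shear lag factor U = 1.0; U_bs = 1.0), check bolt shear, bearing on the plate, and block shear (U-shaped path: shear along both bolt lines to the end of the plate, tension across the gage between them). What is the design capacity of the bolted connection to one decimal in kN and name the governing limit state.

Bolt shear: A_b = π(27)²/4 = 572.56 mm². φR_n = 0.75 × 469 × 572.56 × 4 × 1 = 805.6 kN.
Bearing (6 mm plate, F_u = 450 MPa): end bolts L_c = 51 − 30/2 = 36, R_n = min(1.2×36×6×450, 2.4×27×6×450) = 116.64 kN/bolt; interior L_c = 76 − 30 = 46, R_n = 149.04 kN/bolt. φR_n = 0.75 × (2×116.64 + 2×149.04) = 398.5 kN.
Block shear: shear path 2×[51+1×76] = 2×127 mm, A_gv = 1524, A_nv = 2×(127 − 1.5×32)×6 = 948 mm²; tension across gage: (88 − 1×32)×6 = 336 mm². R_n = min(0.6×450×948, 0.6×300×1524) + 1.0×450×336 = min(255.96, 274.32) + 151.2 = 407.16 kN. φR_n = 0.75 × 407.16 = 305.4 kN.
Governing: min(805.6, 398.5, 305.4) = 305.4 kN → block shear.

305.4 kN (block shear governs)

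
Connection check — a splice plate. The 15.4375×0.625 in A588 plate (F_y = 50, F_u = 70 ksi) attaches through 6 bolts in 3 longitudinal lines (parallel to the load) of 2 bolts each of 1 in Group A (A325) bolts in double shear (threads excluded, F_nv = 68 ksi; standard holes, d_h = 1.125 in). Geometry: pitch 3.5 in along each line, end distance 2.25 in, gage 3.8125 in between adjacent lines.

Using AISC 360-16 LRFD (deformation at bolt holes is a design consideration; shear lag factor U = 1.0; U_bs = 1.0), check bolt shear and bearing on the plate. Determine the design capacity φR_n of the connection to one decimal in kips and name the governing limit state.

435.6 kips (bearing governs)

Bolt shear: A_b = π(1)²/4 = 0.7854 in². φR_n = 0.75 × 68 × 0.7854 × 6 × 2 = 480.7 kips.
Bearing (0.625 in plate, F_u = 70 ksi): end bolts L_c = 2.25 − 1.125/2 = 1.6875, R_n = min(1.2×1.6875×0.625×70, 2.4×1×0.625×70) = 88.594 kips/bolt; interior L_c = 3.5 − 1.125 = 2.375, R_n = 105 kips/bolt. φR_n = 0.75 × (3×88.594 + 3×105) = 435.6 kips.
Governing: min(480.7, 435.6) = 435.6 kips → bearing.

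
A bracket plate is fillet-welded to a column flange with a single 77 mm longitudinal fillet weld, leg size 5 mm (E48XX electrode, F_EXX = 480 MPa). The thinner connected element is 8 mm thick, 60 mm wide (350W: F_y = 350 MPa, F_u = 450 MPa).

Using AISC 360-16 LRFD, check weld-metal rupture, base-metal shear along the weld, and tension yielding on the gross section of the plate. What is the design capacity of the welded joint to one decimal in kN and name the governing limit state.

58.8 kN (weld metal governs)

Weld metal: throat = 0.707×5 = 3.535 mm, L = 77 mm. φR_n = 0.75 × 0.6 × 480 × 3.535 × 77 = 58.8 kN.
Base metal shear (8 mm plate): yield φR_n = 1.0×0.6×350×8×77 = 129.4 kN; rupture φR_n = 0.75×0.6×450×8×77 = 124.7 kN; take 124.7 kN (rupture).
Tension yield (gross): A_g = 60×8 = 480 mm². φR_n = 0.90 × 350 × 480 = 151.2 kN.
Governing: min(58.8, 124.7, 151.2) = 58.8 kN → weld metal.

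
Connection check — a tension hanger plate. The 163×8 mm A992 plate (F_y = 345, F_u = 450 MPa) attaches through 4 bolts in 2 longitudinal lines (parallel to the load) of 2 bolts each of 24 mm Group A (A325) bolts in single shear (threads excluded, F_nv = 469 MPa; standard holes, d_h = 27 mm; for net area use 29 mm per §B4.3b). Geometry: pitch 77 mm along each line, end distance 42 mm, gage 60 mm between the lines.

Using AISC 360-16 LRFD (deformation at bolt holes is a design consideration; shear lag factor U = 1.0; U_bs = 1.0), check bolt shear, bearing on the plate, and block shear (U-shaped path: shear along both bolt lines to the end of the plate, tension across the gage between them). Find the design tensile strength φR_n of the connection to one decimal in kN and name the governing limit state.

Bolt shear: A_b = π(24)²/4 = 452.39 mm². φR_n = 0.75 × 469 × 452.39 × 4 × 1 = 636.5 kN.
Bearing (8 mm plate, F_u = 450 MPa): end bolts L_c = 42 − 27/2 = 28.5, R_n = min(1.2×28.5×8×450, 2.4×24×8×450) = 123.12 kN/bolt; interior L_c = 77 − 27 = 50, R_n = 207.36 kN/bolt. φR_n = 0.75 × (2×123.12 + 2×207.36) = 495.7 kN.
Block shear: shear path 2×[42+1×77] = 2×119 mm, A_gv = 1904, A_nv = 2×(119 − 1.5×29)×8 = 1208 mm²; tension across gage: (60 − 1×29)×8 = 248 mm². R_n = min(0.6×450×1208, 0.6×345×1904) + 1.0×450×248 = min(326.16, 394.13) + 111.6 = 437.76 kN. φR_n = 0.75 × 437.76 = 328.3 kN.
Governing: min(636.5, 495.7, 328.3) = 328.3 kN → block shear.

328.3 kN (block shear governs)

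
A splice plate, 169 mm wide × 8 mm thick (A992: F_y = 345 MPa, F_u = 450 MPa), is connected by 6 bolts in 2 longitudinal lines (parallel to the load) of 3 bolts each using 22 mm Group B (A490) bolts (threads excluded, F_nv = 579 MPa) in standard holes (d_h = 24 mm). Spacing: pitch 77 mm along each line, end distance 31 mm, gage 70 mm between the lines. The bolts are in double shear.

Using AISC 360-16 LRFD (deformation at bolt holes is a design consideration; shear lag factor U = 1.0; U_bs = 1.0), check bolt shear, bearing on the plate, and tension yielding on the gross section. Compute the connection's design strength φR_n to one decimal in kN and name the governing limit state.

Bolt shear: A_b = π(22)²/4 = 380.13 mm². φR_n = 0.75 × 579 × 380.13 × 6 × 2 = 1980.9 kN.
Bearing (8 mm plate, F_u = 450 MPa): end bolts L_c = 31 − 24/2 = 19, R_n = min(1.2×19×8×450, 2.4×22×8×450) = 82.08 kN/bolt; interior L_c = 77 − 24 = 53, R_n = 190.08 kN/bolt. φR_n = 0.75 × (2×82.08 + 4×190.08) = 693.4 kN.
Tension yield (gross): A_g = 169×8 = 1352 mm². φR_n = 0.90 × 345 × 1352 = 419.8 kN.
Governing: min(1980.9, 693.4, 419.8) = 419.8 kN → gross-section yield.

419.8 kN (gross-section yield governs)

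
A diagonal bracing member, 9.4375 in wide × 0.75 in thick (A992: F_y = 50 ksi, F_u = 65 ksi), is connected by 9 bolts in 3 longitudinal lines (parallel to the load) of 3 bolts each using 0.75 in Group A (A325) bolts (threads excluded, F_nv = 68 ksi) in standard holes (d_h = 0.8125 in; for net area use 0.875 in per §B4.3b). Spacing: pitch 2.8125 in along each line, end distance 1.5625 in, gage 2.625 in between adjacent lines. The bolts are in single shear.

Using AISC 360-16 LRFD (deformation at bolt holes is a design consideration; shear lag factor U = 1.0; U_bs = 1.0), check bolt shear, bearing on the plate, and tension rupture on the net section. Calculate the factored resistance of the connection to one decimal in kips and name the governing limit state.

Bolt shear: A_b = π(0.75)²/4 = 0.44179 in². φR_n = 0.75 × 68 × 0.44179 × 9 × 1 = 202.8 kips.
Bearing (0.75 in plate, F_u = 65 ksi): end bolts L_c = 1.5625 − 0.8125/2 = 1.15625, R_n = min(1.2×1.15625×0.75×65, 2.4×0.75×0.75×65) = 67.641 kips/bolt; interior L_c = 2.8125 − 0.8125 = 2, R_n = 87.75 kips/bolt. φR_n = 0.75 × (3×67.641 + 6×87.75) = 547.1 kips.
Tension rupture (net): A_n = (9.4375 − 3×0.875)×0.75 = 5.1094 in² (U = 1.0, A_e = A_n). φR_n = 0.75 × 65 × 5.1094 = 249.1 kips.
Governing: min(202.8, 547.1, 249.1) = 202.8 kips → bolt shear.

202.8 kips (bolt shear governs)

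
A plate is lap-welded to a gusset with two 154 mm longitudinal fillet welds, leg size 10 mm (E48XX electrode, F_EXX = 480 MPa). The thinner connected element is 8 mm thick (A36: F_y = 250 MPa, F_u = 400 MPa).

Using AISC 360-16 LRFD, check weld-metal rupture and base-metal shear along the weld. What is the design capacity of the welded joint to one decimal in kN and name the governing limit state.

Weld metal: throat = 0.707×10 = 7.07 mm, L = 2×154 = 308 mm. φR_n = 0.75 × 0.6 × 480 × 7.07 × 308 = 470.4 kN.
Base metal shear (8 mm plate): yield φR_n = 1.0×0.6×250×8×308 = 369.6 kN; rupture φR_n = 0.75×0.6×400×8×308 = 443.5 kN; take 369.6 kN (yield).
Governing: min(470.4, 369.6) = 369.6 kN → base-metal shear.

369.6 kN (base-metal shear governs)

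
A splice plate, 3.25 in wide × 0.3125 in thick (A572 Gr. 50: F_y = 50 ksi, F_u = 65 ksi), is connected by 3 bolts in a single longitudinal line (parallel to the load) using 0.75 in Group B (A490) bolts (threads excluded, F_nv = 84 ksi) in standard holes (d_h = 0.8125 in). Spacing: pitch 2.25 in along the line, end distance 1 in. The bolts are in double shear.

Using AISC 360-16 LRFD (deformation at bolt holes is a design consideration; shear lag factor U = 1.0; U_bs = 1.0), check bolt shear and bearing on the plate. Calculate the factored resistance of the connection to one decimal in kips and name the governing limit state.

63.4 kips (bearing governs)

Bolt shear: A_b = π(0.75)²/4 = 0.44179 in². φR_n = 0.75 × 84 × 0.44179 × 3 × 2 = 167.0 kips.
Bearing (0.3125 in plate, F_u = 65 ksi): end bolts L_c = 1 − 0.8125/2 = 0.59375, R_n = min(1.2×0.59375×0.3125×65, 2.4×0.75×0.3125×65) = 14.473 kips/bolt; interior L_c = 2.25 − 0.8125 = 1.4375, R_n = 35.039 kips/bolt. φR_n = 0.75 × (1×14.473 + 2×35.039) = 63.4 kips.
Governing: min(167.0, 63.4) = 63.4 kips → bearing.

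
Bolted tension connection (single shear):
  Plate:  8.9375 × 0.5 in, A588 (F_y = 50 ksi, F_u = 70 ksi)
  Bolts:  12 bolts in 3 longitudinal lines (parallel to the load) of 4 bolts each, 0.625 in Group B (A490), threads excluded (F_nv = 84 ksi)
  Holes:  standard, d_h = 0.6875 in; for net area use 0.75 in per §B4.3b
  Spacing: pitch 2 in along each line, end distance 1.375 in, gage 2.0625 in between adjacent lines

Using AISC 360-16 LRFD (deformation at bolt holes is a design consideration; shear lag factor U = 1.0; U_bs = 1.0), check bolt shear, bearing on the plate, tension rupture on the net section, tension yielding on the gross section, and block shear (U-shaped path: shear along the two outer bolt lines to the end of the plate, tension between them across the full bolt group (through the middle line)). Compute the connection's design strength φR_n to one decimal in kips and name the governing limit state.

Bolt shear: A_b = π(0.625)²/4 = 0.3068 in². φR_n = 0.75 × 84 × 0.3068 × 12 × 1 = 231.9 kips.
Bearing (0.5 in plate, F_u = 70 ksi): end bolts L_c = 1.375 − 0.6875/2 = 1.03125, R_n = min(1.2×1.03125×0.5×70, 2.4×0.625×0.5×70) = 43.313 kips/bolt; interior L_c = 2 − 0.6875 = 1.3125, R_n = 52.5 kips/bolt. φR_n = 0.75 × (3×43.313 + 9×52.5) = 451.8 kips.
Tension rupture (net): A_n = (8.9375 − 3×0.75)×0.5 = 3.3438 in² (U = 1.0, A_e = A_n). φR_n = 0.75 × 70 × 3.3438 = 175.5 kips.
Tension yield (gross): A_g = 8.9375×0.5 = 4.4688 in². φR_n = 0.90 × 50 × 4.4688 = 201.1 kips.
Block shear: shear path 2×[1.375+3×2] = 2×7.375 in, A_gv = 7.375, A_nv = 2×(7.375 − 3.5×0.75)×0.5 = 4.75 in²; tension across gage: (4.125 − 2×0.75)×0.5 = 1.3125 in². R_n = min(0.6×70×4.75, 0.6×50×7.375) + 1.0×70×1.3125 = min(199.5, 221.25) + 91.875 = 291.38 kips. φR_n = 0.75 × 291.38 = 218.5 kips.
Governing: min(231.9, 451.8, 175.5, 201.1, 218.5) = 175.5 kips → net-section rupture.

175.5 kips (net-section rupture governs)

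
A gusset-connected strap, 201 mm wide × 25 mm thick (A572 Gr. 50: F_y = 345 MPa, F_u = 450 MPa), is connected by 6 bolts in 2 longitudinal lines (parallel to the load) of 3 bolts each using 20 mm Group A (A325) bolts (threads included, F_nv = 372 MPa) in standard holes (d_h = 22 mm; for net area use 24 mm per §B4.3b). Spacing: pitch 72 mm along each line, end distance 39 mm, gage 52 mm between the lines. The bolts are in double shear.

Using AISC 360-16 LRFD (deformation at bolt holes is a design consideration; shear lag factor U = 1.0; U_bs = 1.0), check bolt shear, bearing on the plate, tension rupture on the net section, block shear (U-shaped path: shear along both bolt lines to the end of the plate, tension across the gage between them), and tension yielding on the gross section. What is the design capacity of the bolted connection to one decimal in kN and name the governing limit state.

1051.8 kN (bolt shear governs)

Bolt shear: A_b = π(20)²/4 = 314.16 mm². φR_n = 0.75 × 372 × 314.16 × 6 × 2 = 1051.8 kN.
Bearing (25 mm plate, F_u = 450 MPa): end bolts L_c = 39 − 22/2 = 28, R_n = min(1.2×28×25×450, 2.4×20×25×450) = 378 kN/bolt; interior L_c = 72 − 22 = 50, R_n = 540 kN/bolt. φR_n = 0.75 × (2×378 + 4×540) = 2187.0 kN.
Tension rupture (net): A_n = (201 − 2×24)×25 = 3825 mm² (U = 1.0, A_e = A_n). φR_n = 0.75 × 450 × 3825 = 1290.9 kN.
Block shear: shear path 2×[39+2×72] = 2×183 mm, A_gv = 9150, A_nv = 2×(183 − 2.5×24)×25 = 6150 mm²; tension across gage: (52 − 1×24)×25 = 700 mm². R_n = min(0.6×450×6150, 0.6×345×9150) + 1.0×450×700 = min(1660.5, 1894.1) + 315 = 1975.5 kN. φR_n = 0.75 × 1975.5 = 1481.6 kN.
Tension yield (gross): A_g = 201×25 = 5025 mm². φR_n = 0.90 × 345 × 5025 = 1560.3 kN.
Governing: min(1051.8, 2187.0, 1290.9, 1481.6, 1560.3) = 1051.8 kN → bolt shear.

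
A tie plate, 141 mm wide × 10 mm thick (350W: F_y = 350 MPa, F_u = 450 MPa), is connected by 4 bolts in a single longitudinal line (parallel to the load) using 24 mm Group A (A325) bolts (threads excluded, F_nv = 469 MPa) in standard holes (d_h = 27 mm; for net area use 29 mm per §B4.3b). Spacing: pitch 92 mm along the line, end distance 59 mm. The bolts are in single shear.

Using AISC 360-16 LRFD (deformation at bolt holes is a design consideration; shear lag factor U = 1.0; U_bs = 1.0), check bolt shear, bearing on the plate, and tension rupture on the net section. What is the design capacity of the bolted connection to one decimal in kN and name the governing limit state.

Bolt shear: A_b = π(24)²/4 = 452.39 mm². φR_n = 0.75 × 469 × 452.39 × 4 × 1 = 636.5 kN.
Bearing (10 mm plate, F_u = 450 MPa): end bolts L_c = 59 − 27/2 = 45.5, R_n = min(1.2×45.5×10×450, 2.4×24×10×450) = 245.7 kN/bolt; interior L_c = 92 − 27 = 65, R_n = 259.2 kN/bolt. φR_n = 0.75 × (1×245.7 + 3×259.2) = 767.5 kN.
Tension rupture (net): A_n = (141 − 1×29)×10 = 1120 mm² (U = 1.0, A_e = A_n). φR_n = 0.75 × 450 × 1120 = 378.0 kN.
Governing: min(636.5, 767.5, 378.0) = 378.0 kN → net-section rupture.

378.0 kN (net-section rupture governs)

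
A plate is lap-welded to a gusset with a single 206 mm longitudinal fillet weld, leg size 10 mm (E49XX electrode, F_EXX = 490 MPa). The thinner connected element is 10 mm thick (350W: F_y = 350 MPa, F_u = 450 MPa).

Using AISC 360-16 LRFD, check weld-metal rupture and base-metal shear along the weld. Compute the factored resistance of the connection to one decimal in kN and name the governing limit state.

Weld metal: throat = 0.707×10 = 7.07 mm, L = 206 mm. φR_n = 0.75 × 0.6 × 490 × 7.07 × 206 = 321.1 kN.
Base metal shear (10 mm plate): yield φR_n = 1.0×0.6×350×10×206 = 432.6 kN; rupture φR_n = 0.75×0.6×450×10×206 = 417.2 kN; take 417.2 kN (rupture).
Governing: min(321.1, 417.2) = 321.1 kN → weld metal.

321.1 kN (weld metal governs)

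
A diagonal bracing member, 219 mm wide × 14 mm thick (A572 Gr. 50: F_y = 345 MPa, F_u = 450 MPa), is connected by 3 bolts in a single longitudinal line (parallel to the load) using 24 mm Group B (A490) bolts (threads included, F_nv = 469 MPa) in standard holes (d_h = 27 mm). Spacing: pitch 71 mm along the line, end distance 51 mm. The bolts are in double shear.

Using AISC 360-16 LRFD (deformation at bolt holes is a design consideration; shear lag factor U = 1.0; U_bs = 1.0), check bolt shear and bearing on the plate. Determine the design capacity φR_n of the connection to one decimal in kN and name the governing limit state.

Bolt shear: A_b = π(24)²/4 = 452.39 mm². φR_n = 0.75 × 469 × 452.39 × 3 × 2 = 954.8 kN.
Bearing (14 mm plate, F_u = 450 MPa): end bolts L_c = 51 − 27/2 = 37.5, R_n = min(1.2×37.5×14×450, 2.4×24×14×450) = 283.5 kN/bolt; interior L_c = 71 − 27 = 44, R_n = 332.64 kN/bolt. φR_n = 0.75 × (1×283.5 + 2×332.64) = 711.6 kN.
Governing: min(954.8, 711.6) = 711.6 kN → bearing.

711.6 kN (bearing governs)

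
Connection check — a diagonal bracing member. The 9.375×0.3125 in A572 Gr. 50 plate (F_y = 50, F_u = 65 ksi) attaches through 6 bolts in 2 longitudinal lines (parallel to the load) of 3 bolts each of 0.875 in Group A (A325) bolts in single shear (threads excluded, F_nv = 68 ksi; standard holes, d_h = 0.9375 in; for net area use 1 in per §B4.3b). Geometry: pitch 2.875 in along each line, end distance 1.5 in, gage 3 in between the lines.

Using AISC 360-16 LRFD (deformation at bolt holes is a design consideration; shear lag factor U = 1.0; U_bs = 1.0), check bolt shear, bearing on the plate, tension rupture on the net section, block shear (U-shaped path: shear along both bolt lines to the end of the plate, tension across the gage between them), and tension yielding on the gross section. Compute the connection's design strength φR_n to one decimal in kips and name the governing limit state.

Bolt shear: A_b = π(0.875)²/4 = 0.60132 in². φR_n = 0.75 × 68 × 0.60132 × 6 × 1 = 184.0 kips.
Bearing (0.3125 in plate, F_u = 65 ksi): end bolts L_c = 1.5 − 0.9375/2 = 1.03125, R_n = min(1.2×1.03125×0.3125×65, 2.4×0.875×0.3125×65) = 25.137 kips/bolt; interior L_c = 2.875 − 0.9375 = 1.9375, R_n = 42.656 kips/bolt. φR_n = 0.75 × (2×25.137 + 4×42.656) = 165.7 kips.
Tension rupture (net): A_n = (9.375 − 2×1)×0.3125 = 2.3047 in² (U = 1.0, A_e = A_n). φR_n = 0.75 × 65 × 2.3047 = 112.4 kips.
Block shear: shear path 2×[1.5+2×2.875] = 2×7.25 in, A_gv = 4.5313, A_nv = 2×(7.25 − 2.5×1)×0.3125 = 2.9688 in²; tension across gage: (3 − 1×1)×0.3125 = 0.625 in². R_n = min(0.6×65×2.9688, 0.6×50×4.5313) + 1.0×65×0.625 = min(115.78, 135.94) + 40.625 = 156.41 kips. φR_n = 0.75 × 156.41 = 117.3 kips.
Tension yield (gross): A_g = 9.375×0.3125 = 2.9297 in². φR_n = 0.90 × 50 × 2.9297 = 131.8 kips.
Governing: min(184.0, 165.7, 112.4, 117.3, 131.8) = 112.4 kips → net-section rupture.

112.4 kips (net-section rupture governs)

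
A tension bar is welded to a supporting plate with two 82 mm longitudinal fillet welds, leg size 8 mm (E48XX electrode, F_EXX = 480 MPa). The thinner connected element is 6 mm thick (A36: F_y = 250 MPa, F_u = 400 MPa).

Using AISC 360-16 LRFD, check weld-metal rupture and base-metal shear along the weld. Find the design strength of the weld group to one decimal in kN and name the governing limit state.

147.6 kN (base-metal shear governs)

Weld metal: throat = 0.707×8 = 5.656 mm, L = 2×82 = 164 mm. φR_n = 0.75 × 0.6 × 480 × 5.656 × 164 = 200.4 kN.
Base metal shear (6 mm plate): yield φR_n = 1.0×0.6×250×6×164 = 147.6 kN; rupture φR_n = 0.75×0.6×400×6×164 = 177.1 kN; take 147.6 kN (yield).
Governing: min(200.4, 147.6) = 147.6 kN → base-metal shear.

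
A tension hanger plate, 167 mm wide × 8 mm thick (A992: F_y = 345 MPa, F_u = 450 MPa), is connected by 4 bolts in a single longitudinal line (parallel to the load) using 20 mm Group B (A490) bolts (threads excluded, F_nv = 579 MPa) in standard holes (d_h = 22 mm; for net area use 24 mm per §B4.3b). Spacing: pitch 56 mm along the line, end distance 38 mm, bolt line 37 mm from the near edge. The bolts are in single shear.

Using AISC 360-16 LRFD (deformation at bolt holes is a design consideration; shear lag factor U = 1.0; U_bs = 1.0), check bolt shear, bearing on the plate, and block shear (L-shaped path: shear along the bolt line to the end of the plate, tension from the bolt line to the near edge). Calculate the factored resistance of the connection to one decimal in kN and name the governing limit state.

Bolt shear: A_b = π(20)²/4 = 314.16 mm². φR_n = 0.75 × 579 × 314.16 × 4 × 1 = 545.7 kN.
Bearing (8 mm plate, F_u = 450 MPa): end bolts L_c = 38 − 22/2 = 27, R_n = min(1.2×27×8×450, 2.4×20×8×450) = 116.64 kN/bolt; interior L_c = 56 − 22 = 34, R_n = 146.88 kN/bolt. φR_n = 0.75 × (1×116.64 + 3×146.88) = 418.0 kN.
Block shear: shear path 1×[38+3×56] = 1×206 mm, A_gv = 1648, A_nv = 1×(206 − 3.5×24)×8 = 976 mm²; tension to near edge: (37 − 0.5×24)×8 = 200 mm². R_n = min(0.6×450×976, 0.6×345×1648) + 1.0×450×200 = min(263.52, 341.14) + 90 = 353.52 kN. φR_n = 0.75 × 353.52 = 265.1 kN.
Governing: min(545.7, 418.0, 265.1) = 265.1 kN → block shear.

265.1 kN (block shear governs)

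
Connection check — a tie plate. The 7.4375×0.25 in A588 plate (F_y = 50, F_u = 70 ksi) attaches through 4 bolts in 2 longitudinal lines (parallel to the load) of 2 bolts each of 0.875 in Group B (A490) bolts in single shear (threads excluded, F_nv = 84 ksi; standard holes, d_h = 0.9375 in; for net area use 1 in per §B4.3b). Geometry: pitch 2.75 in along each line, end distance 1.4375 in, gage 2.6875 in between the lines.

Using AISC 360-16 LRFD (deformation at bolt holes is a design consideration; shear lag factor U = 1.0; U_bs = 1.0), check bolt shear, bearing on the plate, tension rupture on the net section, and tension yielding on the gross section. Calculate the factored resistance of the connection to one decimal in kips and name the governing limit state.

71.4 kips (net-section rupture governs)

Bolt shear: A_b = π(0.875)²/4 = 0.60132 in². φR_n = 0.75 × 84 × 0.60132 × 4 × 1 = 151.5 kips.
Bearing (0.25 in plate, F_u = 70 ksi): end bolts L_c = 1.4375 − 0.9375/2 = 0.96875, R_n = min(1.2×0.96875×0.25×70, 2.4×0.875×0.25×70) = 20.344 kips/bolt; interior L_c = 2.75 − 0.9375 = 1.8125, R_n = 36.75 kips/bolt. φR_n = 0.75 × (2×20.344 + 2×36.75) = 85.6 kips.
Tension rupture (net): A_n = (7.4375 − 2×1)×0.25 = 1.3594 in² (U = 1.0, A_e = A_n). φR_n = 0.75 × 70 × 1.3594 = 71.4 kips.
Tension yield (gross): A_g = 7.4375×0.25 = 1.8594 in². φR_n = 0.90 × 50 × 1.8594 = 83.7 kips.
Governing: min(151.5, 85.6, 71.4, 83.7) = 71.4 kips → net-section rupture.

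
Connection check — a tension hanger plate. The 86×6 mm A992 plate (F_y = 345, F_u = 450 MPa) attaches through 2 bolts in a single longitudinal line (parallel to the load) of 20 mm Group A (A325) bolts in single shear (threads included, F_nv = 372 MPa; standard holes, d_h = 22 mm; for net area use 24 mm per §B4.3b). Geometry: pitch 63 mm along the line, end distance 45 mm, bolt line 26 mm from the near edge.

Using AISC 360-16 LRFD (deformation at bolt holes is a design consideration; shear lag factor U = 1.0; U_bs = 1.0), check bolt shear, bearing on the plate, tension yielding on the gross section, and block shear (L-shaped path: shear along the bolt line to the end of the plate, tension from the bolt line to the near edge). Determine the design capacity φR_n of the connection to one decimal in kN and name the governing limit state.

115.8 kN (block shear governs)

Bolt shear: A_b = π(20)²/4 = 314.16 mm². φR_n = 0.75 × 372 × 314.16 × 2 × 1 = 175.3 kN.
Bearing (6 mm plate, F_u = 450 MPa): end bolts L_c = 45 − 22/2 = 34, R_n = min(1.2×34×6×450, 2.4×20×6×450) = 110.16 kN/bolt; interior L_c = 63 − 22 = 41, R_n = 129.6 kN/bolt. φR_n = 0.75 × (1×110.16 + 1×129.6) = 179.8 kN.
Tension yield (gross): A_g = 86×6 = 516 mm². φR_n = 0.90 × 345 × 516 = 160.2 kN.
Block shear: shear path 1×[45+1×63] = 1×108 mm, A_gv = 648, A_nv = 1×(108 − 1.5×24)×6 = 432 mm²; tension to near edge: (26 − 0.5×24)×6 = 84 mm². R_n = min(0.6×450×432, 0.6×345×648) + 1.0×450×84 = min(116.64, 134.14) + 37.8 = 154.44 kN. φR_n = 0.75 × 154.44 = 115.8 kN.
Governing: min(175.3, 179.8, 160.2, 115.8) = 115.8 kN → block shear.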